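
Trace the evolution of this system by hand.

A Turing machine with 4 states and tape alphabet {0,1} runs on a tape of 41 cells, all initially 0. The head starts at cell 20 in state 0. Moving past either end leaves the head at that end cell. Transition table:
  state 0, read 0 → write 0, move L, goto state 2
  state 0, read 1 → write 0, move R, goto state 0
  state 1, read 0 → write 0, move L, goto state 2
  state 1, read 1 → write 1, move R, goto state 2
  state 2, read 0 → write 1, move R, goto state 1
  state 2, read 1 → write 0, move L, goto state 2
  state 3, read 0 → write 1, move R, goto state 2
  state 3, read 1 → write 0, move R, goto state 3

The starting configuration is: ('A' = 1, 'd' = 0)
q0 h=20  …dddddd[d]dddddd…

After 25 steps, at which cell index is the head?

step 0: q0 h=20  …dddddd[d]dddddd…
step 1: q2 h=19  …dddddd[d]dddddd…
step 2: q1 h=20  …dddddA[d]dddddd…
step 3: q2 h=19  …dddddd[A]dddddd…
step 4: q2 h=18  …dddddd[d]dddddd…
step 5: q1 h=19  …dddddA[d]dddddd…
step 6: q2 h=18  …dddddd[A]dddddd…
step 7: q2 h=17  …dddddd[d]dddddd…
step 8: q1 h=18  …dddddA[d]dddddd…
step 9: q2 h=17  …dddddd[A]dddddd…
step 10: q2 h=16  …dddddd[d]dddddd…
step 11: q1 h=17  …dddddA[d]dddddd…
step 12: q2 h=16  …dddddd[A]dddddd…
step 13: q2 h=15  …dddddd[d]dddddd…
step 14: q1 h=16  …dddddA[d]dddddd…
step 15: q2 h=15  …dddddd[A]dddddd…
step 16: q2 h=14  …dddddd[d]dddddd…
step 17: q1 h=15  …dddddA[d]dddddd…
step 18: q2 h=14  …dddddd[A]dddddd…
step 19: q2 h=13  …dddddd[d]dddddd…
step 20: q1 h=14  …dddddA[d]dddddd…
step 21: q2 h=13  …dddddd[A]dddddd…
step 22: q2 h=12  …dddddd[d]dddddd…
step 23: q1 h=13  …dddddA[d]dddddd…
step 24: q2 h=12  …dddddd[A]dddddd…
step 25: q2 h=11  …dddddd[d]dddddd…

11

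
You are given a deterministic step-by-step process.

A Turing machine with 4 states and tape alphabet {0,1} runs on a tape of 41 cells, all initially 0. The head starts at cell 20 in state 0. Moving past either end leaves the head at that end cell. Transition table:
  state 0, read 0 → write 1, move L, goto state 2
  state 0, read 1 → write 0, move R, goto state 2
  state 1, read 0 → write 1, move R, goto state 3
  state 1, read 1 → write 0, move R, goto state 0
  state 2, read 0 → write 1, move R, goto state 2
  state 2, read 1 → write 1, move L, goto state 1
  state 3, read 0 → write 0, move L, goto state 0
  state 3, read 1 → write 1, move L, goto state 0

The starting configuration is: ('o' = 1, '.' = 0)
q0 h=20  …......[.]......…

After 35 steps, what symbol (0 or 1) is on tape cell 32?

1

gen 0: q0 h=20  …......[.]......…
gen 1: q2 h=19  …......[.]o.....…
gen 2: q2 h=20  ….....o[o]......…
gen 3: q1 h=19  …......[o]o.....…
gen 4: q0 h=20  …......[o]......…
gen 5: q2 h=21  …......[.]......…
gen 6: q2 h=22  ….....o[.]......…
gen 7: q2 h=23  …....oo[.]......…
gen 8: q2 h=24  …...ooo[.]......…
gen 9: q2 h=25  …..oooo[.]......…
gen 10: q2 h=26  ….ooooo[.]......…
gen 11: q2 h=27  …oooooo[.]......…
gen 12: q2 h=28  …oooooo[.]......…
gen 13: q2 h=29  …oooooo[.]......…
gen 14: q2 h=30  …oooooo[.]......…
gen 15: q2 h=31  …oooooo[.]......…
gen 16: q2 h=32  …oooooo[.]......…
gen 17: q2 h=33  …oooooo[.]......…
gen 18: q2 h=34  …oooooo[.]......|
gen 19: q2 h=35  …oooooo[.].....|
gen 20: q2 h=36  …oooooo[.]....|
gen 21: q2 h=37  …oooooo[.]...|
gen 22: q2 h=38  …oooooo[.]..|
gen 23: q2 h=39  …oooooo[.].|
gen 24: q2 h=40  …oooooo[.]|
gen 25: q2 h=40  …oooooo[o]|
gen 26: q1 h=39  …oooooo[o]o|
gen 27: q0 h=40  …ooooo.[o]|
gen 28: q2 h=40  …ooooo.[.]|
gen 29: q2 h=40  …ooooo.[o]|
gen 30: q1 h=39  …oooooo[.]o|
gen 31: q3 h=40  …oooooo[o]|
gen 32: q0 h=39  …oooooo[o]o|
gen 33: q2 h=40  …ooooo.[o]|
gen 34: q1 h=39  …oooooo[.]o|
gen 35: q3 h=40  …oooooo[o]|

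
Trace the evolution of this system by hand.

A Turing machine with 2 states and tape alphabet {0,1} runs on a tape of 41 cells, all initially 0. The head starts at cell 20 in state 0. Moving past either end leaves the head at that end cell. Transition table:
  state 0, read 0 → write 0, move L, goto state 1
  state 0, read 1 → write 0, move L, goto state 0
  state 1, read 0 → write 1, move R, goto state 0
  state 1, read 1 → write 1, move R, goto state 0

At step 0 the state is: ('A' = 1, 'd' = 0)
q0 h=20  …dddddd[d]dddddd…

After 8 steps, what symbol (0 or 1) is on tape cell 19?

k=0  q0 h=20  …dddddd[d]dddddd…
k=1  q1 h=19  …dddddd[d]dddddd…
k=2  q0 h=20  …dddddA[d]dddddd…
k=3  q1 h=19  …dddddd[A]dddddd…
k=4  q0 h=20  …dddddA[d]dddddd…
k=5  q1 h=19  …dddddd[A]dddddd…
k=6  q0 h=20  …dddddA[d]dddddd…
k=7  q1 h=19  …dddddd[A]dddddd…
k=8  q0 h=20  …dddddA[d]dddddd…

1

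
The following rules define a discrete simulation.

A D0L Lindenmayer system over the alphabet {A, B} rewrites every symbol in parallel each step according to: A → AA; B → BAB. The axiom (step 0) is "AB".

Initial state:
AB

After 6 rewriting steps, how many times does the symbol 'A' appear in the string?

[0] AB
[1] AABAB
[2] AAAABABAABAB
[3] AAAAAAAABABAABABAAAABABAABAB
[4] AAAAAAAAAAAAAAAABABAABABAAAABABAABABAAAAAAAABABAABABAAAABABAABAB
[5] AAAAAAAAAAAAAAAAAAAAAAAAAAAAAAAABABAABABAAAABABAABABAAAAAA…AAAAAAAAAABABAABABAAAABABAABABAAAAAAAABABAABABAAAABABAABAB  (len 144)
[6] AAAAAAAAAAAAAAAAAAAAAAAAAAAAAAAAAAAAAAAAAAAAAAAAAAAAAAAAAA…AAAAAAAAAABABAABABAAAABABAABABAAAAAAAABABAABABAAAABABAABAB  (len 320)

256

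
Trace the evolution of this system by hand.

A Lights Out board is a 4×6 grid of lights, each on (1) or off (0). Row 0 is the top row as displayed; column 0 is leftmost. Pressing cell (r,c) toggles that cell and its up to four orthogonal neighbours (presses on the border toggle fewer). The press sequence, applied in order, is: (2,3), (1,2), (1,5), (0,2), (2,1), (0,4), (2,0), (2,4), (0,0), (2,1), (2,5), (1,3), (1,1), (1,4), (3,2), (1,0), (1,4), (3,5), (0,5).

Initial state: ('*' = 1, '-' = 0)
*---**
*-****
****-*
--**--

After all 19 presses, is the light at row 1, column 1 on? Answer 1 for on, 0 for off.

k=0  *---**
*-****
****-*
--**--
k=1  *---**
*-*-**
**--**
--*---
k=2  *-*-**
**-***
***-**
--*---
k=3  *-*-*-
**-*--
***-*-
--*---
k=4  **-**-
****--
***-*-
--*---
k=5  **-**-
*-**--
----*-
-**---
k=6  **---*
*-***-
----*-
-**---
k=7  **---*
--***-
**--*-
***---
k=8  **---*
--**--
**-*-*
***-*-
k=9  -----*
*-**--
**-*-*
***-*-
k=10  -----*
****--
--**-*
*-*-*-
k=11  -----*
****-*
--***-
*-*-**
k=12  ---*-*
**--**
--*-*-
*-*-**
k=13  -*-*-*
--*-**
-**-*-
*-*-**
k=14  -*-***
--**--
-**---
*-*-**
k=15  -*-***
--**--
-*----
**-***
k=16  **-***
****--
**----
**-***
k=17  **-*-*
***-**
**--*-
**-***
k=18  **-*-*
***-**
**--**
**-*--
k=19  **-**-
***-*-
**--**
**-*--

1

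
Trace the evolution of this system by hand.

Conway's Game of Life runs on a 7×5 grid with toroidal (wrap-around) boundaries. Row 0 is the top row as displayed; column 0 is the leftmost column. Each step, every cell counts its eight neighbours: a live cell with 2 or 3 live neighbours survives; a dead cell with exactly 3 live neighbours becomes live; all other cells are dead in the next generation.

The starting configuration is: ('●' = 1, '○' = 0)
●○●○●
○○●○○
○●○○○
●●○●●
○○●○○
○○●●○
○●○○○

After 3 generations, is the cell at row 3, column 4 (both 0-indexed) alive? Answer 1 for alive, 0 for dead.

0

0) ●○●○●
○○●○○
○●○○○
●●○●●
○○●○○
○○●●○
○●○○○
1) ●○●●○
●○●●○
○●○●●
●●○●●
●○○○○
○●●●○
●●○○●
2) ○○○○○
●○○○○
○○○○○
○●○●○
○○○○○
○○●●○
○○○○○
3) ○○○○○
○○○○○
○○○○○
○○○○○
○○○●○
○○○○○
○○○○○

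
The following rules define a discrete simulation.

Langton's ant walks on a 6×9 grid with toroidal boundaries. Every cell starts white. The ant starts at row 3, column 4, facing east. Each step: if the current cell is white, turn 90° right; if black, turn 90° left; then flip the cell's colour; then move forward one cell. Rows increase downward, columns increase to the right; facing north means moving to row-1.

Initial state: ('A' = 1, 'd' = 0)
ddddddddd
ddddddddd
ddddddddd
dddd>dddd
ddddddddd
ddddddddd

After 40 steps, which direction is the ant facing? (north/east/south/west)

[0] ddddddddd
ddddddddd
ddddddddd
dddd>dddd
ddddddddd
ddddddddd
[1] ddddddddd
ddddddddd
ddddddddd
ddddAdddd
ddddvdddd
ddddddddd
[2] ddddddddd
ddddddddd
ddddddddd
ddddAdddd
ddd<Adddd
ddddddddd
[3] ddddddddd
ddddddddd
ddddddddd
ddd^Adddd
dddAAdddd
ddddddddd
[4] ddddddddd
ddddddddd
ddddddddd
dddA>dddd
dddAAdddd
ddddddddd
[5] ddddddddd
ddddddddd
dddd^dddd
dddAddddd
dddAAdddd
ddddddddd
[6] ddddddddd
ddddddddd
ddddA>ddd
dddAddddd
dddAAdddd
ddddddddd
[7] ddddddddd
ddddddddd
ddddAAddd
dddAdvddd
dddAAdddd
ddddddddd
[8] ddddddddd
ddddddddd
ddddAAddd
dddA<Addd
dddAAdddd
ddddddddd
[9] ddddddddd
ddddddddd
dddd^Addd
dddAAAddd
dddAAdddd
ddddddddd
[10] ddddddddd
ddddddddd
ddd<dAddd
dddAAAddd
dddAAdddd
ddddddddd
[11] ddddddddd
ddd^ddddd
dddAdAddd
dddAAAddd
dddAAdddd
ddddddddd
[12] ddddddddd
dddA>dddd
dddAdAddd
dddAAAddd
dddAAdddd
ddddddddd
[13] ddddddddd
dddAAdddd
dddAvAddd
dddAAAddd
dddAAdddd
ddddddddd
[14] ddddddddd
dddAAdddd
ddd<AAddd
dddAAAddd
dddAAdddd
ddddddddd
[15] ddddddddd
dddAAdddd
ddddAAddd
dddvAAddd
dddAAdddd
ddddddddd
[16] ddddddddd
dddAAdddd
ddddAAddd
dddd>Addd
dddAAdddd
ddddddddd
[17] ddddddddd
dddAAdddd
dddd^Addd
dddddAddd
dddAAdddd
ddddddddd
[18] ddddddddd
dddAAdddd
ddd<dAddd
dddddAddd
dddAAdddd
ddddddddd
[19] ddddddddd
ddd^Adddd
dddAdAddd
dddddAddd
dddAAdddd
ddddddddd
[20] ddddddddd
dd<dAdddd
dddAdAddd
dddddAddd
dddAAdddd
ddddddddd
[21] dd^dddddd
ddAdAdddd
dddAdAddd
dddddAddd
dddAAdddd
ddddddddd
[22] ddA>ddddd
ddAdAdddd
dddAdAddd
dddddAddd
dddAAdddd
ddddddddd
[23] ddAAddddd
ddAvAdddd
dddAdAddd
dddddAddd
dddAAdddd
ddddddddd
[24] ddAAddddd
dd<AAdddd
dddAdAddd
dddddAddd
dddAAdddd
ddddddddd
[25] ddAAddddd
dddAAdddd
ddvAdAddd
dddddAddd
dddAAdddd
ddddddddd
[26] ddAAddddd
dddAAdddd
d<AAdAddd
dddddAddd
dddAAdddd
ddddddddd
[27] ddAAddddd
d^dAAdddd
dAAAdAddd
dddddAddd
dddAAdddd
ddddddddd
[28] ddAAddddd
dA>AAdddd
dAAAdAddd
dddddAddd
dddAAdddd
ddddddddd
[29] ddAAddddd
dAAAAdddd
dAvAdAddd
dddddAddd
dddAAdddd
ddddddddd
[30] ddAAddddd
dAAAAdddd
dAd>dAddd
dddddAddd
dddAAdddd
ddddddddd
[31] ddAAddddd
dAA^Adddd
dAdddAddd
dddddAddd
dddAAdddd
ddddddddd
[32] ddAAddddd
dA<dAdddd
dAdddAddd
dddddAddd
dddAAdddd
ddddddddd
[33] ddAAddddd
dAddAdddd
dAvddAddd
dddddAddd
dddAAdddd
ddddddddd
[34] ddAAddddd
dAddAdddd
d<AddAddd
dddddAddd
dddAAdddd
ddddddddd
[35] ddAAddddd
dAddAdddd
ddAddAddd
dvdddAddd
dddAAdddd
ddddddddd
[36] ddAAddddd
dAddAdddd
ddAddAddd
<AdddAddd
dddAAdddd
ddddddddd
[37] ddAAddddd
dAddAdddd
^dAddAddd
AAdddAddd
dddAAdddd
ddddddddd
[38] ddAAddddd
dAddAdddd
A>AddAddd
AAdddAddd
dddAAdddd
ddddddddd
[39] ddAAddddd
dAddAdddd
AAAddAddd
AvdddAddd
dddAAdddd
ddddddddd
[40] ddAAddddd
dAddAdddd
AAAddAddd
Ad>ddAddd
dddAAdddd
ddddddddd

east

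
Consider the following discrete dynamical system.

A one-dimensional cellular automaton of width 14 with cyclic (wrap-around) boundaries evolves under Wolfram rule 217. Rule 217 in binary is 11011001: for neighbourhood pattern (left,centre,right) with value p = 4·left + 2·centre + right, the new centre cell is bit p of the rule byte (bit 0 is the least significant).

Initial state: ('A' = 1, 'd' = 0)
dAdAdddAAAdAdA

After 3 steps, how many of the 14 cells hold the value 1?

t=0: dAdAdddAAAdAdA
t=1: ddddAAdAAAdddd
t=2: AAAdAAdAAAAAAA
t=3: AAAdAAdAAAAAAA

12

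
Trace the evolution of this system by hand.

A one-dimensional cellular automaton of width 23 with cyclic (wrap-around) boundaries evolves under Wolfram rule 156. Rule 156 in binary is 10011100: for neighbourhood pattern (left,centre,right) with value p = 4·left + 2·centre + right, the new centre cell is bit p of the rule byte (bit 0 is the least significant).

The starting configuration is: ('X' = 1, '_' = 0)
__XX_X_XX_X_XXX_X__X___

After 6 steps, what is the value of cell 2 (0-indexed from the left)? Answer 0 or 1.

1

t=0: __XX_X_XX_X_XXX_X__X___
t=1: __X__X_X__X_XX__XX_XX__
t=2: __XX_X_XX_X_X_X_X__X_X_
t=3: __X__X_X__X_X_X_XX_X_XX
t=4: X_XX_X_XX_X_X_X_X__X_X_
t=5: X_X__X_X__X_X_X_XX_X_X_
t=6: X_XX_X_XX_X_X_X_X__X_X_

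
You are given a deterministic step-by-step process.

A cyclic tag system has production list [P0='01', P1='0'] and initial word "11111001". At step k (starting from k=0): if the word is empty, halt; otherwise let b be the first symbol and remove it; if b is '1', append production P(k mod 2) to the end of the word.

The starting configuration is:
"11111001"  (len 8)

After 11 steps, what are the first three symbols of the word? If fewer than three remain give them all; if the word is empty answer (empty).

010

[0] "11111001"  (len 8)
[1] "111100101"  (len 9)
[2] "111001010"  (len 9)
[3] "1100101001"  (len 10)
[4] "1001010010"  (len 10)
[5] "00101001001"  (len 11)
[6] "0101001001"  (len 10)
[7] "101001001"  (len 9)
[8] "010010010"  (len 9)
[9] "10010010"  (len 8)
[10] "00100100"  (len 8)
[11] "0100100"  (len 7)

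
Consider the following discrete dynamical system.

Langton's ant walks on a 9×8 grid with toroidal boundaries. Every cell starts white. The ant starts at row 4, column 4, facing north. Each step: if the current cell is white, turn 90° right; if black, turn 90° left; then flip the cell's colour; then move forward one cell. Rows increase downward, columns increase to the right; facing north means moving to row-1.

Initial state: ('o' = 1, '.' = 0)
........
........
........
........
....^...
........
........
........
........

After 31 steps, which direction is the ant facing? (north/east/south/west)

west

step 0: ........
........
........
........
....^...
........
........
........
........
step 1: ........
........
........
........
....o>..
........
........
........
........
step 2: ........
........
........
........
....oo..
.....v..
........
........
........
step 3: ........
........
........
........
....oo..
....<o..
........
........
........
step 4: ........
........
........
........
....^o..
....oo..
........
........
........
step 5: ........
........
........
........
...<.o..
....oo..
........
........
........
step 6: ........
........
........
...^....
...o.o..
....oo..
........
........
........
step 7: ........
........
........
...o>...
...o.o..
....oo..
........
........
........
step 8: ........
........
........
...oo...
...ovo..
....oo..
........
........
........
step 9: ........
........
........
...oo...
...<oo..
....oo..
........
........
........
step 10: ........
........
........
...oo...
....oo..
...voo..
........
........
........
step 11: ........
........
........
...oo...
....oo..
..<ooo..
........
........
........
step 12: ........
........
........
...oo...
..^.oo..
..oooo..
........
........
........
step 13: ........
........
........
...oo...
..o>oo..
..oooo..
........
........
........
step 14: ........
........
........
...oo...
..oooo..
..ovoo..
........
........
........
step 15: ........
........
........
...oo...
..oooo..
..o.>o..
........
........
........
step 16: ........
........
........
...oo...
..oo^o..
..o..o..
........
........
........
step 17: ........
........
........
...oo...
..o<.o..
..o..o..
........
........
........
step 18: ........
........
........
...oo...
..o..o..
..ov.o..
........
........
........
step 19: ........
........
........
...oo...
..o..o..
..<o.o..
........
........
........
step 20: ........
........
........
...oo...
..o..o..
...o.o..
..v.....
........
........
step 21: ........
........
........
...oo...
..o..o..
...o.o..
.<o.....
........
........
step 22: ........
........
........
...oo...
..o..o..
.^.o.o..
.oo.....
........
........
step 23: ........
........
........
...oo...
..o..o..
.o>o.o..
.oo.....
........
........
step 24: ........
........
........
...oo...
..o..o..
.ooo.o..
.ov.....
........
........
step 25: ........
........
........
...oo...
..o..o..
.ooo.o..
.o.>....
........
........
step 26: ........
........
........
...oo...
..o..o..
.ooo.o..
.o.o....
...v....
........
step 27: ........
........
........
...oo...
..o..o..
.ooo.o..
.o.o....
..<o....
........
step 28: ........
........
........
...oo...
..o..o..
.ooo.o..
.o^o....
..oo....
........
step 29: ........
........
........
...oo...
..o..o..
.ooo.o..
.oo>....
..oo....
........
step 30: ........
........
........
...oo...
..o..o..
.oo^.o..
.oo.....
..oo....
........
step 31: ........
........
........
...oo...
..o..o..
.o<..o..
.oo.....
..oo....
........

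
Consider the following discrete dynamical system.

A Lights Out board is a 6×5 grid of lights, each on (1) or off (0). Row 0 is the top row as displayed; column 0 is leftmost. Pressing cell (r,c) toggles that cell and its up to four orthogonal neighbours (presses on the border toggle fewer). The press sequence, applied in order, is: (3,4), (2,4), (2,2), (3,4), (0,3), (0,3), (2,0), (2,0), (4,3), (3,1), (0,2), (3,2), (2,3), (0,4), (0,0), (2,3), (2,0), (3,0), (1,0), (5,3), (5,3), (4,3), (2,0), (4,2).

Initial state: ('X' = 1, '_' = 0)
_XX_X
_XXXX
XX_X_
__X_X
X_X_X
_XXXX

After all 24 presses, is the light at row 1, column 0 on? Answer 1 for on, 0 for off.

0

gen 0: _XX_X
_XXXX
XX_X_
__X_X
X_X_X
_XXXX
gen 1: _XX_X
_XXXX
XX_XX
__XX_
X_X__
_XXXX
gen 2: _XX_X
_XXX_
XX___
__XXX
X_X__
_XXXX
gen 3: _XX_X
_X_X_
X_XX_
___XX
X_X__
_XXXX
gen 4: _XX_X
_X_X_
X_XXX
_____
X_X_X
_XXXX
gen 5: _X_X_
_X___
X_XXX
_____
X_X_X
_XXXX
gen 6: _XX_X
_X_X_
X_XXX
_____
X_X_X
_XXXX
gen 7: _XX_X
XX_X_
_XXXX
X____
X_X_X
_XXXX
gen 8: _XX_X
_X_X_
X_XXX
_____
X_X_X
_XXXX
gen 9: _XX_X
_X_X_
X_XXX
___X_
X__X_
_XX_X
gen 10: _XX_X
_X_X_
XXXXX
XXXX_
XX_X_
_XX_X
gen 11: ___XX
_XXX_
XXXXX
XXXX_
XX_X_
_XX_X
gen 12: ___XX
_XXX_
XX_XX
X____
XXXX_
_XX_X
gen 13: ___XX
_XX__
XXX__
X__X_
XXXX_
_XX_X
gen 14: _____
_XX_X
XXX__
X__X_
XXXX_
_XX_X
gen 15: XX___
XXX_X
XXX__
X__X_
XXXX_
_XX_X
gen 16: XX___
XXXXX
XX_XX
X____
XXXX_
_XX_X
gen 17: XX___
_XXXX
___XX
_____
XXXX_
_XX_X
gen 18: XX___
_XXXX
X__XX
XX___
_XXX_
_XX_X
gen 19: _X___
X_XXX
___XX
XX___
_XXX_
_XX_X
gen 20: _X___
X_XXX
___XX
XX___
_XX__
_X_X_
gen 21: _X___
X_XXX
___XX
XX___
_XXX_
_XX_X
gen 22: _X___
X_XXX
___XX
XX_X_
_X__X
_XXXX
gen 23: _X___
__XXX
XX_XX
_X_X_
_X__X
_XXXX
gen 24: _X___
__XXX
XX_XX
_XXX_
__XXX
_X_XX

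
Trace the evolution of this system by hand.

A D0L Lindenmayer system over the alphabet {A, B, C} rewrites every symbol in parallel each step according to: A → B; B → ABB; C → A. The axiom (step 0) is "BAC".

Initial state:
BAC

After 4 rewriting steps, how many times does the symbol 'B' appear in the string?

46

[0] BAC
[1] ABBBA
[2] BABBABBABBB
[3] ABBBABBABBBABBABBBABBABBABB
[4] BABBABBABBBABBABBBABBABBABBBABBABBBABBABBABBBABBABBBABBABBBABBABB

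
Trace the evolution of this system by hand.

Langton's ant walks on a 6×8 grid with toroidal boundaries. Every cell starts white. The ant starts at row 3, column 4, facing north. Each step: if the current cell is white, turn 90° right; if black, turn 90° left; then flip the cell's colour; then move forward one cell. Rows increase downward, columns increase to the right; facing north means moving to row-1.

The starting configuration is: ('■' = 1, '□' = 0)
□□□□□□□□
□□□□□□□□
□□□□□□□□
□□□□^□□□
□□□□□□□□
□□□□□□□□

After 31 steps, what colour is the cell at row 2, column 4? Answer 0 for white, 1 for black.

step 0: □□□□□□□□
□□□□□□□□
□□□□□□□□
□□□□^□□□
□□□□□□□□
□□□□□□□□
step 1: □□□□□□□□
□□□□□□□□
□□□□□□□□
□□□□■>□□
□□□□□□□□
□□□□□□□□
step 2: □□□□□□□□
□□□□□□□□
□□□□□□□□
□□□□■■□□
□□□□□v□□
□□□□□□□□
step 3: □□□□□□□□
□□□□□□□□
□□□□□□□□
□□□□■■□□
□□□□<■□□
□□□□□□□□
step 4: □□□□□□□□
□□□□□□□□
□□□□□□□□
□□□□^■□□
□□□□■■□□
□□□□□□□□
step 5: □□□□□□□□
□□□□□□□□
□□□□□□□□
□□□<□■□□
□□□□■■□□
□□□□□□□□
step 6: □□□□□□□□
□□□□□□□□
□□□^□□□□
□□□■□■□□
□□□□■■□□
□□□□□□□□
step 7: □□□□□□□□
□□□□□□□□
□□□■>□□□
□□□■□■□□
□□□□■■□□
□□□□□□□□
step 8: □□□□□□□□
□□□□□□□□
□□□■■□□□
□□□■v■□□
□□□□■■□□
□□□□□□□□
step 9: □□□□□□□□
□□□□□□□□
□□□■■□□□
□□□<■■□□
□□□□■■□□
□□□□□□□□
step 10: □□□□□□□□
□□□□□□□□
□□□■■□□□
□□□□■■□□
□□□v■■□□
□□□□□□□□
step 11: □□□□□□□□
□□□□□□□□
□□□■■□□□
□□□□■■□□
□□<■■■□□
□□□□□□□□
step 12: □□□□□□□□
□□□□□□□□
□□□■■□□□
□□^□■■□□
□□■■■■□□
□□□□□□□□
step 13: □□□□□□□□
□□□□□□□□
□□□■■□□□
□□■>■■□□
□□■■■■□□
□□□□□□□□
step 14: □□□□□□□□
□□□□□□□□
□□□■■□□□
□□■■■■□□
□□■v■■□□
□□□□□□□□
step 15: □□□□□□□□
□□□□□□□□
□□□■■□□□
□□■■■■□□
□□■□>■□□
□□□□□□□□
step 16: □□□□□□□□
□□□□□□□□
□□□■■□□□
□□■■^■□□
□□■□□■□□
□□□□□□□□
step 17: □□□□□□□□
□□□□□□□□
□□□■■□□□
□□■<□■□□
□□■□□■□□
□□□□□□□□
step 18: □□□□□□□□
□□□□□□□□
□□□■■□□□
□□■□□■□□
□□■v□■□□
□□□□□□□□
step 19: □□□□□□□□
□□□□□□□□
□□□■■□□□
□□■□□■□□
□□<■□■□□
□□□□□□□□
step 20: □□□□□□□□
□□□□□□□□
□□□■■□□□
□□■□□■□□
□□□■□■□□
□□v□□□□□
step 21: □□□□□□□□
□□□□□□□□
□□□■■□□□
□□■□□■□□
□□□■□■□□
□<■□□□□□
step 22: □□□□□□□□
□□□□□□□□
□□□■■□□□
□□■□□■□□
□^□■□■□□
□■■□□□□□
step 23: □□□□□□□□
□□□□□□□□
□□□■■□□□
□□■□□■□□
□■>■□■□□
□■■□□□□□
step 24: □□□□□□□□
□□□□□□□□
□□□■■□□□
□□■□□■□□
□■■■□■□□
□■v□□□□□
step 25: □□□□□□□□
□□□□□□□□
□□□■■□□□
□□■□□■□□
□■■■□■□□
□■□>□□□□
step 26: □□□v□□□□
□□□□□□□□
□□□■■□□□
□□■□□■□□
□■■■□■□□
□■□■□□□□
step 27: □□<■□□□□
□□□□□□□□
□□□■■□□□
□□■□□■□□
□■■■□■□□
□■□■□□□□
step 28: □□■■□□□□
□□□□□□□□
□□□■■□□□
□□■□□■□□
□■■■□■□□
□■^■□□□□
step 29: □□■■□□□□
□□□□□□□□
□□□■■□□□
□□■□□■□□
□■■■□■□□
□■■>□□□□
step 30: □□■■□□□□
□□□□□□□□
□□□■■□□□
□□■□□■□□
□■■^□■□□
□■■□□□□□
step 31: □□■■□□□□
□□□□□□□□
□□□■■□□□
□□■□□■□□
□■<□□■□□
□■■□□□□□

1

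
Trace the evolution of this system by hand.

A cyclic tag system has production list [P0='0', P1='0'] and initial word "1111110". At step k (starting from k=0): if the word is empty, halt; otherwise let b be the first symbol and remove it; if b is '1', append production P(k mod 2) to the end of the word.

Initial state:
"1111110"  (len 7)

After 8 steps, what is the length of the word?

5

0) "1111110"  (len 7)
1) "1111100"  (len 7)
2) "1111000"  (len 7)
3) "1110000"  (len 7)
4) "1100000"  (len 7)
5) "1000000"  (len 7)
6) "0000000"  (len 7)
7) "000000"  (len 6)
8) "00000"  (len 5)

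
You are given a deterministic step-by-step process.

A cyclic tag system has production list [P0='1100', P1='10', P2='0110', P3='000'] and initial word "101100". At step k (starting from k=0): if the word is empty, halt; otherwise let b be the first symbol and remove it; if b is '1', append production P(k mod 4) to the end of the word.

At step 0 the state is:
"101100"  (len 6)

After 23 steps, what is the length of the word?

15

k=0  "101100"  (len 6)
k=1  "011001100"  (len 9)
k=2  "11001100"  (len 8)
k=3  "10011000110"  (len 11)
k=4  "0011000110000"  (len 13)
k=5  "011000110000"  (len 12)
k=6  "11000110000"  (len 11)
k=7  "10001100000110"  (len 14)
k=8  "0001100000110000"  (len 16)
k=9  "001100000110000"  (len 15)
k=10  "01100000110000"  (len 14)
k=11  "1100000110000"  (len 13)
k=12  "100000110000000"  (len 15)
k=13  "000001100000001100"  (len 18)
k=14  "00001100000001100"  (len 17)
k=15  "0001100000001100"  (len 16)
k=16  "001100000001100"  (len 15)
k=17  "01100000001100"  (len 14)
k=18  "1100000001100"  (len 13)
k=19  "1000000011000110"  (len 16)
k=20  "000000011000110000"  (len 18)
k=21  "00000011000110000"  (len 17)
k=22  "0000011000110000"  (len 16)
k=23  "000011000110000"  (len 15)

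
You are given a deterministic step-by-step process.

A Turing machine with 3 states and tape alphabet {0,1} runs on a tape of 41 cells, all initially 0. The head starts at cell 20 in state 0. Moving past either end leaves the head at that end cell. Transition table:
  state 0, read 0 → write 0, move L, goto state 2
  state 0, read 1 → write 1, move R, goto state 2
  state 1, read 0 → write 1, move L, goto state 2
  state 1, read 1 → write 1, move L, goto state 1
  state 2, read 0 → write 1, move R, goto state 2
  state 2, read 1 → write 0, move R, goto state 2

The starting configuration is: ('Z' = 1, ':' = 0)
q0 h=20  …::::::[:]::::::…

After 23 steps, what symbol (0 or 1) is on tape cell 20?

step 0: q0 h=20  …::::::[:]::::::…
step 1: q2 h=19  …::::::[:]::::::…
step 2: q2 h=20  …:::::Z[:]::::::…
step 3: q2 h=21  …::::ZZ[:]::::::…
step 4: q2 h=22  …:::ZZZ[:]::::::…
step 5: q2 h=23  …::ZZZZ[:]::::::…
step 6: q2 h=24  …:ZZZZZ[:]::::::…
step 7: q2 h=25  …ZZZZZZ[:]::::::…
step 8: q2 h=26  …ZZZZZZ[:]::::::…
step 9: q2 h=27  …ZZZZZZ[:]::::::…
step 10: q2 h=28  …ZZZZZZ[:]::::::…
step 11: q2 h=29  …ZZZZZZ[:]::::::…
step 12: q2 h=30  …ZZZZZZ[:]::::::…
step 13: q2 h=31  …ZZZZZZ[:]::::::…
step 14: q2 h=32  …ZZZZZZ[:]::::::…
step 15: q2 h=33  …ZZZZZZ[:]::::::…
step 16: q2 h=34  …ZZZZZZ[:]::::::|
step 17: q2 h=35  …ZZZZZZ[:]:::::|
step 18: q2 h=36  …ZZZZZZ[:]::::|
step 19: q2 h=37  …ZZZZZZ[:]:::|
step 20: q2 h=38  …ZZZZZZ[:]::|
step 21: q2 h=39  …ZZZZZZ[:]:|
step 22: q2 h=40  …ZZZZZZ[:]|
step 23: q2 h=40  …ZZZZZZ[Z]|

1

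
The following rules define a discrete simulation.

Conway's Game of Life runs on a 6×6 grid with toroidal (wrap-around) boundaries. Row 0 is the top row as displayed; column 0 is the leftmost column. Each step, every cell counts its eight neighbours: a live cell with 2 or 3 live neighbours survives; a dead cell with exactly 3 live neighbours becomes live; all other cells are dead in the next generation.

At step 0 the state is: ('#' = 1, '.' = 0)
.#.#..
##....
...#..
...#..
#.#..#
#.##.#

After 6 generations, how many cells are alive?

6

0) .#.#..
##....
...#..
...#..
#.#..#
#.##.#
1) ...###
##....
..#...
..###.
#.#..#
...#.#
2) ..##.#
######
..#...
..#.##
###..#
..##..
3) .....#
#....#
......
..#.##
#....#
.....#
4) ....##
#....#
#...#.
#...##
#.....
....##
5) ......
#.....
.#..#.
##..#.
#.....
#...#.
6) .....#
......
.#....
##....
#.....
.....#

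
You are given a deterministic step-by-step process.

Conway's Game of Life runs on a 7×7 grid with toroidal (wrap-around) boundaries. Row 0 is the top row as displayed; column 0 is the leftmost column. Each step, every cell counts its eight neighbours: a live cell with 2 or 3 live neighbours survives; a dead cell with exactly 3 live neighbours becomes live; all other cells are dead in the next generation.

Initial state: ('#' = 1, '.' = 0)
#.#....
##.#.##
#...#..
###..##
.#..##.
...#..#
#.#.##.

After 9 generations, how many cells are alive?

t=0: #.#....
##.#.##
#...#..
###..##
.#..##.
...#..#
#.#.##.
t=1: ..#....
..####.
...##..
..##...
.#.##..
####..#
#.#.##.
t=2: ..#...#
..#..#.
.....#.
.......
....#..
......#
#...##.
t=3: .#.##.#
.....##
.......
.......
.......
....#.#
#....#.
t=4: ....#..
#...###
.......
.......
.......
.....##
#..#...
t=5: #..##..
....###
.....##
.......
.......
......#
....###
t=6: #..#...
#..#...
....#.#
.......
.......
......#
#..##.#
t=7: ####...
#..##.#
.......
.......
.......
#....##
#..####
t=8: .......
#..##.#
.......
.......
......#
#......
...#...
t=9: ...##..
.......
.......
.......
.......
.......
.......

2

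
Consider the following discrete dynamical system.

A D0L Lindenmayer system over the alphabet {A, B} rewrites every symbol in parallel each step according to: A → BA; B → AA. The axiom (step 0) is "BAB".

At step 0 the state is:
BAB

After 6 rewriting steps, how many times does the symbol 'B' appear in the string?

[0] BAB
[1] AABAAA
[2] BABAAABABABA
[3] AABAAABABABAAABAAABAAABA
[4] BABAAABABABAAABAAABAAABABABAAABABABAAABABABAAABA
[5] AABAAABABABAAABAAABAAABABABAAABABABAAABABABAAABAAABAAABABABAAABAAABAAABABABAAABAAABAAABABABAAABA
[6] BABAAABABABAAABAAABAAABABABAAABABABAAABABABAAABAAABAAABABA…BABABAAABAAABAAABABABAAABABABAAABABABAAABAAABAAABABABAAABA  (len 192)

65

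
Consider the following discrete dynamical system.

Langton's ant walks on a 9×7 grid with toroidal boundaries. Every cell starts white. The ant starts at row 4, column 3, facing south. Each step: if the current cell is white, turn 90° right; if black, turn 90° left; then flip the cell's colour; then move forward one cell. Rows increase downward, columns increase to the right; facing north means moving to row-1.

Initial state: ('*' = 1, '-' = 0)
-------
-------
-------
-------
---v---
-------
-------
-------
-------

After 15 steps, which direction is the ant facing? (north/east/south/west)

[0] -------
-------
-------
-------
---v---
-------
-------
-------
-------
[1] -------
-------
-------
-------
--<*---
-------
-------
-------
-------
[2] -------
-------
-------
--^----
--**---
-------
-------
-------
-------
[3] -------
-------
-------
--*>---
--**---
-------
-------
-------
-------
[4] -------
-------
-------
--**---
--*v---
-------
-------
-------
-------
[5] -------
-------
-------
--**---
--*->--
-------
-------
-------
-------
[6] -------
-------
-------
--**---
--*-*--
----v--
-------
-------
-------
[7] -------
-------
-------
--**---
--*-*--
---<*--
-------
-------
-------
[8] -------
-------
-------
--**---
--*^*--
---**--
-------
-------
-------
[9] -------
-------
-------
--**---
--**>--
---**--
-------
-------
-------
[10] -------
-------
-------
--**^--
--**---
---**--
-------
-------
-------
[11] -------
-------
-------
--***>-
--**---
---**--
-------
-------
-------
[12] -------
-------
-------
--****-
--**-v-
---**--
-------
-------
-------
[13] -------
-------
-------
--****-
--**<*-
---**--
-------
-------
-------
[14] -------
-------
-------
--**^*-
--****-
---**--
-------
-------
-------
[15] -------
-------
-------
--*<-*-
--****-
---**--
-------
-------
-------

west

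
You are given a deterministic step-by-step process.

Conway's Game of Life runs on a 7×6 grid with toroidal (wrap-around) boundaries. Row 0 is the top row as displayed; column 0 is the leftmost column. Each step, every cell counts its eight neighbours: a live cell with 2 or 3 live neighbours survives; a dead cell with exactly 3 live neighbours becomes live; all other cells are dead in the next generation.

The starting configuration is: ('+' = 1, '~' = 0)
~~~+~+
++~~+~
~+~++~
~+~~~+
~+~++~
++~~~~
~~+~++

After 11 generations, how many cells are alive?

t=0: ~~~+~+
++~~+~
~+~++~
~+~~~+
~+~++~
++~~~~
~~+~++
t=1: ~+++~~
++~~~~
~+~++~
~+~~~+
~+~~++
++~~~~
~+++++
t=2: ~~~~~+
+~~~+~
~+~~++
~+~+~+
~++~++
~~~~~~
~~~~++
t=3: +~~~~~
+~~~+~
~+++~~
~+~+~~
~+++++
+~~+~~
~~~~++
t=4: +~~~+~
+~++~+
++~++~
~~~~~~
~+~~~+
++~~~~
+~~~++
t=5: ~~~~~~
~~+~~~
++~++~
~++~++
~+~~~~
~+~~+~
~~~~+~
t=6: ~~~~~~
~+++~~
+~~~+~
~~~~++
~+~+++
~~~~~~
~~~~~~
t=7: ~~+~~~
~+++~~
+++~+~
~~~~~~
+~~+~+
~~~~+~
~~~~~~
t=8: ~+++~~
+~~~~~
+~~~~~
~~+++~
~~~~++
~~~~++
~~~~~~
t=9: ~++~~~
+~+~~~
~+~+~+
~~~++~
~~~~~~
~~~~++
~~+++~
t=10: ~~~~~~
+~~+~~
++~+~+
~~+++~
~~~+~+
~~~~++
~++~++
t=11: ++++++
+++~++
++~~~+
~+~~~~
~~+~~+
~~+~~~
+~~+++

22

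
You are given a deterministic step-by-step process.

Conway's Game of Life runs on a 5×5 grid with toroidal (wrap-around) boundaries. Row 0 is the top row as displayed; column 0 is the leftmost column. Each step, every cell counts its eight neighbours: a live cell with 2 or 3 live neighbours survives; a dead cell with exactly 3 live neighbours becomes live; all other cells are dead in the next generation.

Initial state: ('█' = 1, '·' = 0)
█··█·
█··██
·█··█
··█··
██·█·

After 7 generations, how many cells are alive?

k=0  █··█·
█··██
·█··█
··█··
██·█·
k=1  ···█·
·███·
·██·█
··███
██·█·
k=2  █··█·
██··█
····█
·····
██···
k=3  ··█··
·█·█·
····█
█····
██··█
k=4  ··███
··██·
█···█
·█···
██··█
k=5  ·····
███··
█████
·█···
·█··█
k=6  ··█··
·····
···██
·····
█····
k=7  ·····
···█·
·····
····█
·····

2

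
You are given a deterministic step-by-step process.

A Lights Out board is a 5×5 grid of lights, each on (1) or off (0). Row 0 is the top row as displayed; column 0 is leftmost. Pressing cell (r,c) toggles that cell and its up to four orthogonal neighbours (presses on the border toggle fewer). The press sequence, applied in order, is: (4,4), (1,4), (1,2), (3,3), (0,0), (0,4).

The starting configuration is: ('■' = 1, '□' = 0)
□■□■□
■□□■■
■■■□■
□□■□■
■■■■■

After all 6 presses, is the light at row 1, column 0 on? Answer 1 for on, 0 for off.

0

t=0: □■□■□
■□□■■
■■■□■
□□■□■
■■■■■
t=1: □■□■□
■□□■■
■■■□■
□□■□□
■■■□□
t=2: □■□■■
■□□□□
■■■□□
□□■□□
■■■□□
t=3: □■■■■
■■■■□
■■□□□
□□■□□
■■■□□
t=4: □■■■■
■■■■□
■■□■□
□□□■■
■■■■□
t=5: ■□■■■
□■■■□
■■□■□
□□□■■
■■■■□
t=6: ■□■□□
□■■■■
■■□■□
□□□■■
■■■■□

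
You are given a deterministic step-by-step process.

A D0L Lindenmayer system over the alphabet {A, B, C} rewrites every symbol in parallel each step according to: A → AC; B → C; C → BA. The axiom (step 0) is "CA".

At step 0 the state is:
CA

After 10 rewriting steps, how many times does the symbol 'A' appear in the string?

[0] CA
[1] BAAC
[2] CACACBA
[3] BAACBAACBACAC
[4] CACACBACACACBACACBAACBA
[5] BAACBAACBACACBAACBAACBACACBAACBACACACBACAC
[6] CACACBACACACBACACBAACBACACACBACACACBACACBAACBACACACBACACBAACBAACBACACBAACBA
[7] BAACBAACBACACBAACBAACBACACBAACBACACACBACACBAACBAACBACACBAA…CBACACBAACBAACBACACBAACBACACACBACACACBACACBAACBACACACBACAC  (len 136)
[8] CACACBACACACBACACBAACBACACACBACACACBACACBAACBACACACBACACBA…CBAACBACACBAACBAACBACACBAACBACACACBACACBAACBAACBACACBAACBA  (len 244)
[9] BAACBAACBACACBAACBAACBACACBAACBACACACBACACBAACBAACBACACBAA…CBACACBAACBAACBACACBAACBACACACBACACACBACACBAACBACACACBACAC  (len 441)
[10] CACACBACACACBACACBAACBACACACBACACACBACACBAACBACACACBACACBA…CBAACBACACBAACBAACBACACBAACBACACACBACACBAACBAACBACACBAACBA  (len 793)

352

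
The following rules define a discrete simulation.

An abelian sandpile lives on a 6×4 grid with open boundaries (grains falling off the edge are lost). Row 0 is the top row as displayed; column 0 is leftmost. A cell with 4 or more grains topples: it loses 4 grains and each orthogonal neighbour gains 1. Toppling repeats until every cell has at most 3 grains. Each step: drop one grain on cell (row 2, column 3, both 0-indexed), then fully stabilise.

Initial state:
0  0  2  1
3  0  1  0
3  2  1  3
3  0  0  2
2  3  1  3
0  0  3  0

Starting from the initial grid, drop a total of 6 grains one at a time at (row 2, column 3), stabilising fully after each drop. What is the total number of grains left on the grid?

t=0: 0  0  2  1
3  0  1  0
3  2  1  3
3  0  0  2
2  3  1  3
0  0  3  0
t=1: 0  0  2  1
3  0  1  1
3  2  2  0
3  0  0  3
2  3  1  3
0  0  3  0
t=2: 0  0  2  1
3  0  1  1
3  2  2  1
3  0  0  3
2  3  1  3
0  0  3  0
t=3: 0  0  2  1
3  0  1  1
3  2  2  2
3  0  0  3
2  3  1  3
0  0  3  0
t=4: 0  0  2  1
3  0  1  1
3  2  2  3
3  0  0  3
2  3  1  3
0  0  3  0
t=5: 0  0  2  1
3  0  1  2
3  2  3  1
3  0  1  1
2  3  2  0
0  0  3  1
t=6: 0  0  2  1
3  0  1  2
3  2  3  2
3  0  1  1
2  3  2  0
0  0  3  1

35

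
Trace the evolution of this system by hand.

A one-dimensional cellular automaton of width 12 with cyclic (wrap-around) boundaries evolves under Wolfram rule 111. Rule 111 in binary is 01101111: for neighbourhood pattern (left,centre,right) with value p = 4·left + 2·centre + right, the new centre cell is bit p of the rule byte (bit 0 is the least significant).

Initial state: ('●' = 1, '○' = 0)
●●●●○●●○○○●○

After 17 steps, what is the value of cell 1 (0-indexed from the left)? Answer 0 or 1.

0) ●●●●○●●○○○●○
1) ●○○●●●●○●●●●
2) ●○●●○○●●●○○○
3) ●●●●○●●○●○●●
4) ○○○●●●●●●●●○
5) ●●●●○○○○○○●○
6) ●○○●○●●●●●●●
7) ●○●●●●○○○○○○
8) ●●●○○●○●●●●●
9) ○○●○●●●●○○○○
10) ●●●●●○○●○●●●
11) ○○○○●○●●●●○○
12) ●●●●●●●○○●○●
13) ○○○○○○●○●●●●
14) ○●●●●●●●●○○●
15) ●●○○○○○○●○●●
16) ○●○●●●●●●●●○
17) ●●●●○○○○○○●○

1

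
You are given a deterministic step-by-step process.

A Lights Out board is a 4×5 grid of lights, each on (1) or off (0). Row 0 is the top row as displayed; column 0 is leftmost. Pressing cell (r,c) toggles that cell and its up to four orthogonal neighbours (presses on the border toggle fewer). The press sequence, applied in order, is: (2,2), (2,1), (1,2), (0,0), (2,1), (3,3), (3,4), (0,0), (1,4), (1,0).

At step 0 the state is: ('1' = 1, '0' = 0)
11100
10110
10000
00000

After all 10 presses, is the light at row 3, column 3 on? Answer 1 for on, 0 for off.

[0] 11100
10110
10000
00000
[1] 11100
10010
11110
00100
[2] 11100
11010
00010
01100
[3] 11000
10100
00110
01100
[4] 00000
00100
00110
01100
[5] 00000
01100
11010
00100
[6] 00000
01100
11000
00011
[7] 00000
01100
11001
00000
[8] 11000
11100
11001
00000
[9] 11001
11111
11000
00000
[10] 01001
00111
01000
00000

0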